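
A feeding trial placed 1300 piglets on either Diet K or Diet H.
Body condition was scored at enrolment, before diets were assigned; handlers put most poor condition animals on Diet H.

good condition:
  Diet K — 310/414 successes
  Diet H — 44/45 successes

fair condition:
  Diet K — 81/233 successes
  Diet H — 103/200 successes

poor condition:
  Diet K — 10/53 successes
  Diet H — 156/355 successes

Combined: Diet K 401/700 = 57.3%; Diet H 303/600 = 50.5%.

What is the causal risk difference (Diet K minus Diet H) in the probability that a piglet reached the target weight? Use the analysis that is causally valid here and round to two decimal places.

Diet H is higher inside every starting body condition stratum but Diet K is higher in aggregate. Whether to stratify depends on how starting body condition relates to the diet.
Starting body condition satisfies the back-door criterion: it is not a descendant of the diet, and it blocks the spurious path from diet to outcome. Adjusting for it (i.e., using the within-starting body condition rates) gives the causal effect.
Adjusting over the population distribution of starting body condition: 0.353·(0.749−0.978) + 0.333·(0.348−0.515) + 0.314·(0.189−0.439) = -0.215.

-0.22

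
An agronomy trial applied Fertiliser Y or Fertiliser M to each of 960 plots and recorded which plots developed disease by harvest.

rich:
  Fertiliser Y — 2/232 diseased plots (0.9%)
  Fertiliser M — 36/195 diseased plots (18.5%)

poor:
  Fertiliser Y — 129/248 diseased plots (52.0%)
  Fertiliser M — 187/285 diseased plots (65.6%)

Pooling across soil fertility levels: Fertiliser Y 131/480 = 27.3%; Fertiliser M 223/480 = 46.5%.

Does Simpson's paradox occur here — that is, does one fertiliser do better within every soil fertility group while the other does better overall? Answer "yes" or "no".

no

Within each soil fertility level (rich 0.9% vs 18.5%; poor 52.0% vs 65.6%), Fertiliser Y has the lower rate every time. Pooled: 27.3% vs 46.5% — Fertiliser Y has the lower rate overall. They agree.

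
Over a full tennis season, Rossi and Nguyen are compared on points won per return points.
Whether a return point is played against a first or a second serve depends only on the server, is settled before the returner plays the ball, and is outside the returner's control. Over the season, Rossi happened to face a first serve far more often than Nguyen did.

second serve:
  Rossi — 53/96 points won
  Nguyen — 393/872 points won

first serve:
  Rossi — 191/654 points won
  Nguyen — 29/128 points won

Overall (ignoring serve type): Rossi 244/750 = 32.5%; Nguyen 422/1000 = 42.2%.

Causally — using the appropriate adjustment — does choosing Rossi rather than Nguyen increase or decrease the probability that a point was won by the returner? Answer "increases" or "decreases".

increases

The imbalance in serve type arose from how return points were allocated, not from anything the player did; and serve type independently affects the outcome. The pooled gap is confounded — condition on serve type.
Within each level — second serve: 55.2% vs 45.1%; first serve: 29.2% vs 22.7% — Rossi is higher every time.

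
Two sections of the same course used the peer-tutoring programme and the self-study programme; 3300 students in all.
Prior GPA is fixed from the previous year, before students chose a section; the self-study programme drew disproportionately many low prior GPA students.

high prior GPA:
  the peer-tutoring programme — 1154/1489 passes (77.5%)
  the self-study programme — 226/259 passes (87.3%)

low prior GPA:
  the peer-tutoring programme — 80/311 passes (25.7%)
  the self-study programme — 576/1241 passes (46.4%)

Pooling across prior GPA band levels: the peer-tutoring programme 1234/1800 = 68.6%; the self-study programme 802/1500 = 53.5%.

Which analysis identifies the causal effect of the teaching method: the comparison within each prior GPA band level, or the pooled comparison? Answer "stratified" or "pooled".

Since prior GPA band is a pre-existing factor (not a product of the teaching method) and it affects the outcome on its own, it is a confounder. The stratified rates, not the pooled rate, identify the causal effect.
Within each level — high prior GPA: 77.5% vs 87.3%; low prior GPA: 25.7% vs 46.4% — the self-study programme is higher every time.

stratified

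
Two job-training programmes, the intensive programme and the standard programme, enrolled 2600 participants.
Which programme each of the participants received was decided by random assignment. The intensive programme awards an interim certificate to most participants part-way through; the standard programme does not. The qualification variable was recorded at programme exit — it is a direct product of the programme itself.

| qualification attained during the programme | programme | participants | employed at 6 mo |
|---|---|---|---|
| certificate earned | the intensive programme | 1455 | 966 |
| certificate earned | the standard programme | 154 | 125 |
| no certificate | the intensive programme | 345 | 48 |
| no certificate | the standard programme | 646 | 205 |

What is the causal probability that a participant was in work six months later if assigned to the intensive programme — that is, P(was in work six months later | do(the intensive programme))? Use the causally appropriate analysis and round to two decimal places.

Within every qualification attained during the programme level the standard programme has the higher rate, yet pooled the intensive programme does — Simpson's reversal.
Qualification attained during the programme is downstream of the programme. One should not condition on a consequence of treatment, so the overall rates are the right comparison.
So P(outcome | do(the intensive programme)) is just the pooled rate for the intensive programme: 1014/1800 = 0.563.

0.56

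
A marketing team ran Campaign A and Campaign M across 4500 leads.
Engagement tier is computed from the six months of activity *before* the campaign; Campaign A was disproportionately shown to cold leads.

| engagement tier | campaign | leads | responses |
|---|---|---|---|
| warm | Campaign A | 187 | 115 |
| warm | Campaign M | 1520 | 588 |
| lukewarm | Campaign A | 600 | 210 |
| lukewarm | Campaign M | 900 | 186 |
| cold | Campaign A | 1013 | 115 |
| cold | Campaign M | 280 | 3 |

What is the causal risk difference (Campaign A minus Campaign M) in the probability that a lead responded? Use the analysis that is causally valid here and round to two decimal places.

Within every engagement tier level Campaign A has the higher rate, yet pooled Campaign M does — Simpson's reversal.
Engagement tier differs across campaigns for reasons unrelated to any effect of the campaign itself, and it separately predicts the outcome — a classic confounder. We must compare within engagement tier levels.
Adjusting over the population distribution of engagement tier: 0.379·(0.615−0.387) + 0.333·(0.350−0.207) + 0.287·(0.114−0.011) = +0.164.

+0.16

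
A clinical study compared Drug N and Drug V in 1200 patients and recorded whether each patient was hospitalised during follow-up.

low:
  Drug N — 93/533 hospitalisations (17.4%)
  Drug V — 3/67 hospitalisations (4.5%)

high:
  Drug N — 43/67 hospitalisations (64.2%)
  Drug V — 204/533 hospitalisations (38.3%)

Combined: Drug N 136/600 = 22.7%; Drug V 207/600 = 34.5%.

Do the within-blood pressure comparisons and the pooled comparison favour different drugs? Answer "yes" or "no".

yes

Within each blood pressure level (low 17.4% vs 4.5%; high 64.2% vs 38.3%), Drug V has the lower rate every time. Pooled: 22.7% vs 34.5% — Drug N has the lower rate overall. The two comparisons disagree.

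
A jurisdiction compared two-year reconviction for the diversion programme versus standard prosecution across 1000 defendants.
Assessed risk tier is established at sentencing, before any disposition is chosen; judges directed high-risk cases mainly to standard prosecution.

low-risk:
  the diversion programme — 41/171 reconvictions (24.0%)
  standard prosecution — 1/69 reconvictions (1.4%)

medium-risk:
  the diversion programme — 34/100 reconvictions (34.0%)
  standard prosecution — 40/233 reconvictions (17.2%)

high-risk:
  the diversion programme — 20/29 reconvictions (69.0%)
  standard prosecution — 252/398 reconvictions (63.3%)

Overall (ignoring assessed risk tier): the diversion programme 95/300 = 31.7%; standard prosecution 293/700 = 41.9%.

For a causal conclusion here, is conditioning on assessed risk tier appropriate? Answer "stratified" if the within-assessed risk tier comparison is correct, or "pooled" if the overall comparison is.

stratified

Within every assessed risk tier level standard prosecution has the lower rate, yet pooled the diversion programme does — Simpson's reversal.
Nothing the disposition does changes assessed risk tier; the imbalance is an allocation artefact. With assessed risk tier also predicting the outcome, the pooled figure is confounded, and the within-stratum comparison is the causal one.
Within each level — low-risk: 24.0% vs 1.4%; medium-risk: 34.0% vs 17.2%; high-risk: 69.0% vs 63.3% — standard prosecution is lower every time.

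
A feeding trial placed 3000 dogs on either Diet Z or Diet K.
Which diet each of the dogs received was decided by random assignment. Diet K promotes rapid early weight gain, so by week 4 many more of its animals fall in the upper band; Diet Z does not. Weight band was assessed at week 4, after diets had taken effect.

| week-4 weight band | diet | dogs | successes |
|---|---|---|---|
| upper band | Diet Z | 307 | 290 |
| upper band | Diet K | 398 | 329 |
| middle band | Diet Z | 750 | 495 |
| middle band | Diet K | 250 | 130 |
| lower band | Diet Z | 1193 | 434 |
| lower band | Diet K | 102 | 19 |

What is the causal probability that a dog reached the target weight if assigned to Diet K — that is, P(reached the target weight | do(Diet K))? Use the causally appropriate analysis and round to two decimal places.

0.64

Diet Z is higher inside every week-4 weight band stratum but Diet K is higher in aggregate. Whether to stratify depends on how week-4 weight band relates to the diet.
The distribution of week-4 weight band is itself part of what the diet does — it is an intermediate outcome. Holding it fixed would remove that part of the effect; the total effect is the pooled difference.
So P(outcome | do(Diet K)) is just the pooled rate for Diet K: 478/750 = 0.637.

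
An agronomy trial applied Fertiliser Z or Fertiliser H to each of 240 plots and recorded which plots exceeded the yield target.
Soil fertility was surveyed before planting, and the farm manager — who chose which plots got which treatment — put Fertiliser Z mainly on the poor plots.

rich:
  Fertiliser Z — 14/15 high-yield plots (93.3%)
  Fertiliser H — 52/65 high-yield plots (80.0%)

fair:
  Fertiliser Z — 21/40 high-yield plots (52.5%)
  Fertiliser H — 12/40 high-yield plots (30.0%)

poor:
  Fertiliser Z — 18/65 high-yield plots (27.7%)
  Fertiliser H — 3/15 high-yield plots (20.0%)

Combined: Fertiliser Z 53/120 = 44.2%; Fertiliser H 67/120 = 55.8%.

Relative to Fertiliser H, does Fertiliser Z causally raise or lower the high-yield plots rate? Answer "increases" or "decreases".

increases

The stratified and pooled comparisons disagree (Fertiliser Z wins within each soil fertility; Fertiliser H wins overall), so the answer turns on the causal role of soil fertility.
Since soil fertility is a pre-existing factor (not a product of the fertiliser) and it affects the outcome on its own, it is a confounder. The stratified rates, not the pooled rate, identify the causal effect.
Within each level — rich: 93.3% vs 80.0%; fair: 52.5% vs 30.0%; poor: 27.7% vs 20.0% — Fertiliser Z is higher every time.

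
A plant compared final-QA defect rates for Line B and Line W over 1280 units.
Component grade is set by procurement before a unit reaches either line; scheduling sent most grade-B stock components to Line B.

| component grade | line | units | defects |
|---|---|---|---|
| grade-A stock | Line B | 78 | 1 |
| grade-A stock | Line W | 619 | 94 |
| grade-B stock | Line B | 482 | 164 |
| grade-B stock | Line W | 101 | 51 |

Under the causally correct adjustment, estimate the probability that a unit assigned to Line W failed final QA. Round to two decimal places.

The stratified and pooled comparisons disagree (Line B wins within each component grade; Line W wins overall), so the answer turns on the causal role of component grade.
Here component grade is a common cause — it drives both which line a case falls under and the outcome. The crude comparison mixes populations; the stratum-specific rates are the causally relevant ones.
Standardising Line W to the population component grade mix: 0.545·94/619 + 0.455·51/101 = 0.313.

0.31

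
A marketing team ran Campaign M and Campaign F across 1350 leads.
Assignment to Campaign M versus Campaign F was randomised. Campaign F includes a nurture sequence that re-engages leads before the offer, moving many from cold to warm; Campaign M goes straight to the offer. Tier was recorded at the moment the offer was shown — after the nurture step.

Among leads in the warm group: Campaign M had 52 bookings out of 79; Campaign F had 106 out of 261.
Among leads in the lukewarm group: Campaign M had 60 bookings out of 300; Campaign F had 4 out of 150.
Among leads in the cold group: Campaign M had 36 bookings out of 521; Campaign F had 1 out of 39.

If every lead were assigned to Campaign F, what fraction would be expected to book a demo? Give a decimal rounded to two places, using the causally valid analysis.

The engagement tier-specific comparison favours Campaign M throughout, but the pooled figures favour Campaign F. The question is whether to condition on engagement tier.
Engagement tier here is a post-treatment variable shaped by the campaign; conditioning on it would introduce bias rather than remove it. The overall comparison is the causal one.
So P(outcome | do(Campaign F)) is just the pooled rate for Campaign F: 111/450 = 0.247.

0.25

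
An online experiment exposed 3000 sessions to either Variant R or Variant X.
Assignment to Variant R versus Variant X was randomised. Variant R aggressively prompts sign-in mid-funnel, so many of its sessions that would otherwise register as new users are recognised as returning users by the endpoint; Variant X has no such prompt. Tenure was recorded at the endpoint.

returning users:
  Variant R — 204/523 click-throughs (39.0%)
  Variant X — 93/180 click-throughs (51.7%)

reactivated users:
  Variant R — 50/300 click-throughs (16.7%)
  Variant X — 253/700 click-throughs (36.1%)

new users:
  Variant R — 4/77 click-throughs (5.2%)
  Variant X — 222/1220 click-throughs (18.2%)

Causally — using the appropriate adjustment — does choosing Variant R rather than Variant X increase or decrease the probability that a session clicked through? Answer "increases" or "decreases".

Within every user tenure level Variant X has the higher rate, yet pooled Variant R does — Simpson's reversal.
Because the variant influences user tenure, user tenure is a post-treatment mediator, not a confounder. Stratifying on it would bias the estimate; the causal effect is the crude pooled difference.
Pooled: Variant R 28.7% vs Variant X 27.0%; Variant R is higher overall.

increases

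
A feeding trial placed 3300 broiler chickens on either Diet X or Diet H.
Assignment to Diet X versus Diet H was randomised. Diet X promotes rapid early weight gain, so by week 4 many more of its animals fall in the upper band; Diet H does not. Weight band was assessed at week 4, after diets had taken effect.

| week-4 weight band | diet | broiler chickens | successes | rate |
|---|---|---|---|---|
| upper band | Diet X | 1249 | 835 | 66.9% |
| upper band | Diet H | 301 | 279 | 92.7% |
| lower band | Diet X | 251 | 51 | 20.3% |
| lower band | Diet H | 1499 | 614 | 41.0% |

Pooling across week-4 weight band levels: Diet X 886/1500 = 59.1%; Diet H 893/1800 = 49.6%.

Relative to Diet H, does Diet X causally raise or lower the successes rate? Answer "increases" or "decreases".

The stratified and pooled comparisons disagree (Diet H wins within each week-4 weight band; Diet X wins overall), so the answer turns on the causal role of week-4 weight band.
Week-4 weight band is downstream of the diet. One should not condition on a consequence of treatment, so the overall rates are the right comparison.
Pooled: Diet X 59.1% vs Diet H 49.6%; Diet X is higher overall.

increases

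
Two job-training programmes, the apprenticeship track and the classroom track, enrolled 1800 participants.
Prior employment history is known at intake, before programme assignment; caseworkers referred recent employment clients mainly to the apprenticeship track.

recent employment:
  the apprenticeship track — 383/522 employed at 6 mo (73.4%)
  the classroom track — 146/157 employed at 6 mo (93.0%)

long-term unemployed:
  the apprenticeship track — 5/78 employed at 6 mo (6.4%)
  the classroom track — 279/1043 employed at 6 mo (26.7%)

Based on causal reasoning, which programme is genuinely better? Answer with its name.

the classroom track

The prior employment history-specific comparison favours the classroom track throughout, but the pooled figures favour the apprenticeship track. The question is whether to condition on prior employment history.
The imbalance in prior employment history arose from how participants were allocated, not from anything the programme did; and prior employment history independently affects the outcome. The pooled gap is confounded — condition on prior employment history.
Within each level — recent employment: 73.4% vs 93.0%; long-term unemployed: 6.4% vs 26.7% — the classroom track is higher every time.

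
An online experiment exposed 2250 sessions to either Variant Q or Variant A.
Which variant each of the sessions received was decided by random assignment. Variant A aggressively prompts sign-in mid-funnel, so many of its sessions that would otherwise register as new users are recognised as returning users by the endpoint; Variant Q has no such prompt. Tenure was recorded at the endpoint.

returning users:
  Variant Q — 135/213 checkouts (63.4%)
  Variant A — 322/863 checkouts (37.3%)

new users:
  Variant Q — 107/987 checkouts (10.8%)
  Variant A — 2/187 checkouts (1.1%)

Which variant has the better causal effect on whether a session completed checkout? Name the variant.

The stratified and pooled comparisons disagree (Variant Q wins within each user tenure; Variant A wins overall), so the answer turns on the causal role of user tenure.
User tenure here is a post-treatment variable shaped by the variant; conditioning on it would introduce bias rather than remove it. The overall comparison is the causal one.
Pooled: Variant Q 20.2% vs Variant A 30.9%; Variant A is higher overall.

Variant A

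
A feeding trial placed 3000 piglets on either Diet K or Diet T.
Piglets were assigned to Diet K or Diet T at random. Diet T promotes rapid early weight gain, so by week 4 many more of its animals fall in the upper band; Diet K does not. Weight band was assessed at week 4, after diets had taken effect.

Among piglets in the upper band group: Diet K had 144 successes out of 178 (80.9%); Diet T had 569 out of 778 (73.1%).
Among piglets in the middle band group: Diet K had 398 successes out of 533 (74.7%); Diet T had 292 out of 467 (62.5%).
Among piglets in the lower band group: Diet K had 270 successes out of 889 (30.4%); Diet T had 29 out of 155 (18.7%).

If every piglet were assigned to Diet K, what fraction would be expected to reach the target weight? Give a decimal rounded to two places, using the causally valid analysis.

0.51

Within every week-4 weight band level Diet K has the higher rate, yet pooled Diet T does — Simpson's reversal.
Stratifying would compare diets among piglets the diets themselves sorted into week-4 weight band groups — a form of selection on an intermediate. The unconditioned pooled rates give the total causal effect.
So P(outcome | do(Diet K)) is just the pooled rate for Diet K: 812/1600 = 0.507.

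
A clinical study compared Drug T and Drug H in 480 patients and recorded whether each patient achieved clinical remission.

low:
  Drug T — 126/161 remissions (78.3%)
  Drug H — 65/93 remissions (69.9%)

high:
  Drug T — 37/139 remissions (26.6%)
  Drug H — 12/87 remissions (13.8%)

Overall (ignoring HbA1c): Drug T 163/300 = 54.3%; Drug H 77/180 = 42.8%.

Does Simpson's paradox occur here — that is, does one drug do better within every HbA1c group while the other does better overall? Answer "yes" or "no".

Within each HbA1c level (low 78.3% vs 69.9%; high 26.6% vs 13.8%), Drug T has the higher rate every time. Pooled: 54.3% vs 42.8% — Drug T has the higher rate overall. They agree.

no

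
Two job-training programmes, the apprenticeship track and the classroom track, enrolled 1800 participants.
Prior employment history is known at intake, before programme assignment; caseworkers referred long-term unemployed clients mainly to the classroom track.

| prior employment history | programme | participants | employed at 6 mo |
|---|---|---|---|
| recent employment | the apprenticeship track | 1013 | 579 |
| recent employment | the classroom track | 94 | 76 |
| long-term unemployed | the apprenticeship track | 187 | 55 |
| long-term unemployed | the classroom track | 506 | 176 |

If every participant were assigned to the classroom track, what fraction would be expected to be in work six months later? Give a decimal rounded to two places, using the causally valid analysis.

0.63

Here prior employment history is a common cause — it drives both which programme a case falls under and the outcome. The crude comparison mixes populations; the stratum-specific rates are the causally relevant ones.
Standardising the classroom track to the population prior employment history mix: 0.615·76/94 + 0.385·176/506 = 0.631.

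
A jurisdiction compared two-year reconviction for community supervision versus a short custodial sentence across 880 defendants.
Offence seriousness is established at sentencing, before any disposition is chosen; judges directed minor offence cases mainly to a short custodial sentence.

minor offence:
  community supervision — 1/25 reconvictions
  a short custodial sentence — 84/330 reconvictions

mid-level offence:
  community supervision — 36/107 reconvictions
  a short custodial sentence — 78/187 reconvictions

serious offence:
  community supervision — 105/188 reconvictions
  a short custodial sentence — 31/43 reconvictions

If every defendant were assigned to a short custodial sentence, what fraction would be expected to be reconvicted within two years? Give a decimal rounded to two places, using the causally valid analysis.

Nothing the disposition does changes offence seriousness; the imbalance is an allocation artefact. With offence seriousness also predicting the outcome, the pooled figure is confounded, and the within-stratum comparison is the causal one.
Standardising a short custodial sentence to the population offence seriousness mix: 0.403·84/330 + 0.334·78/187 + 0.263·31/43 = 0.431.

0.43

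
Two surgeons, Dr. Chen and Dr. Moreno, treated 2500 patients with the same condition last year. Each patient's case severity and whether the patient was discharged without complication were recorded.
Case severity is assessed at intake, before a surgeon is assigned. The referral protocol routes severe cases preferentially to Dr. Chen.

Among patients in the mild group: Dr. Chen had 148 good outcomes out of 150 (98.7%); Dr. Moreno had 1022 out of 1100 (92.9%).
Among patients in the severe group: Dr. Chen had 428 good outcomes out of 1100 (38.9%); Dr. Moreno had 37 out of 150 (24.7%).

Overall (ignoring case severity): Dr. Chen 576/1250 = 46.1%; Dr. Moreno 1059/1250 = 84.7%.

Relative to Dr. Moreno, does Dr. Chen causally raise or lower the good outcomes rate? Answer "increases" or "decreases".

increases

The case severity-specific comparison favours Dr. Chen throughout, but the pooled figures favour Dr. Moreno. The question is whether to condition on case severity.
Case severity satisfies the back-door criterion: it is not a descendant of the surgeon, and it blocks the spurious path from surgeon to outcome. Adjusting for it (i.e., using the within-case severity rates) gives the causal effect.
Within each level — mild: 98.7% vs 92.9%; severe: 38.9% vs 24.7% — Dr. Chen is higher every time.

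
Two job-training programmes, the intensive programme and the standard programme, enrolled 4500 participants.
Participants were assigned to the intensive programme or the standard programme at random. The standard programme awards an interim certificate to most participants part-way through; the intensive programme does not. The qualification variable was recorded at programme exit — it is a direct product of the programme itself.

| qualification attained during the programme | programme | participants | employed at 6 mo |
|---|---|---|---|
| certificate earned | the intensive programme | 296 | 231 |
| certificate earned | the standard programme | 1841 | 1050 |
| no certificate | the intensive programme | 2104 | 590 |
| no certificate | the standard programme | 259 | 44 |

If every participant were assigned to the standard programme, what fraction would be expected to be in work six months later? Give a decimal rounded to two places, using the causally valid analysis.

Stratifying would compare programmes among participants the programmes themselves sorted into qualification attained during the programme groups — a form of selection on an intermediate. The unconditioned pooled rates give the total causal effect.
So P(outcome | do(the standard programme)) is just the pooled rate for the standard programme: 1094/2100 = 0.521.

0.52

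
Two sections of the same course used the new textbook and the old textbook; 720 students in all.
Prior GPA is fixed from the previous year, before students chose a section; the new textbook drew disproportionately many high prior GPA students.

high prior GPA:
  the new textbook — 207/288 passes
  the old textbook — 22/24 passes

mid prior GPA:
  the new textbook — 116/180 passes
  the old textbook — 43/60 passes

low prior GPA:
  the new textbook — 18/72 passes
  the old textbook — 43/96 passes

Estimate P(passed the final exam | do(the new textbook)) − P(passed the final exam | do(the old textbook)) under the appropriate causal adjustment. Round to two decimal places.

-0.16

Prior GPA band differs across teaching methods for reasons unrelated to any effect of the teaching method itself, and it separately predicts the outcome — a classic confounder. We must compare within prior GPA band levels.
Adjusting over the population distribution of prior GPA band: 0.433·(0.719−0.917) + 0.333·(0.644−0.717) + 0.233·(0.250−0.448) = -0.156.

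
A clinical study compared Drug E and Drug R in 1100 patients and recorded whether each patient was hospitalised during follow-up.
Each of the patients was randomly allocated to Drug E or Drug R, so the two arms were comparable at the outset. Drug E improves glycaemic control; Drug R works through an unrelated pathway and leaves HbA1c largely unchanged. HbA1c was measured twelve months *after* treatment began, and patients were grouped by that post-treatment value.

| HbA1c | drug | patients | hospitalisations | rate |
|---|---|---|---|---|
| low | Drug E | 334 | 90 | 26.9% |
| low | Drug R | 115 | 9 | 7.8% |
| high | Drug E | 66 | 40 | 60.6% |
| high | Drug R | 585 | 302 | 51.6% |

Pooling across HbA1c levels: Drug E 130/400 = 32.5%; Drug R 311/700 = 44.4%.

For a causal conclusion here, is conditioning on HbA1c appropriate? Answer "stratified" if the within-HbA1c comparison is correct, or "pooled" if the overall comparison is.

pooled

The distribution of HbA1c is itself part of what the drug does — it is an intermediate outcome. Holding it fixed would remove that part of the effect; the total effect is the pooled difference.
Pooled: Drug E 32.5% vs Drug R 44.4%; Drug E is lower overall.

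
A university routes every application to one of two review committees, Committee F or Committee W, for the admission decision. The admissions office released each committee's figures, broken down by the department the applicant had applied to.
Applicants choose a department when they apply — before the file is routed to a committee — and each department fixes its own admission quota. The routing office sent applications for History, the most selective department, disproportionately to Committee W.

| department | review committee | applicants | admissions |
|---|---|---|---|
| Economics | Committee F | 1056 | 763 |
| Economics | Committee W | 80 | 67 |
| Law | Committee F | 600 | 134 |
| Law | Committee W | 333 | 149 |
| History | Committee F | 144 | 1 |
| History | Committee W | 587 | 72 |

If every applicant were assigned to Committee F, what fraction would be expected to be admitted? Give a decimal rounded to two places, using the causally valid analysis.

Within every department level Committee W has the higher rate, yet pooled Committee F does — Simpson's reversal.
Here department is a common cause — it drives both which review committee a case falls under and the outcome. The crude comparison mixes populations; the stratum-specific rates are the causally relevant ones.
Standardising Committee F to the population department mix: 0.406·763/1056 + 0.333·134/600 + 0.261·1/144 = 0.369.

0.37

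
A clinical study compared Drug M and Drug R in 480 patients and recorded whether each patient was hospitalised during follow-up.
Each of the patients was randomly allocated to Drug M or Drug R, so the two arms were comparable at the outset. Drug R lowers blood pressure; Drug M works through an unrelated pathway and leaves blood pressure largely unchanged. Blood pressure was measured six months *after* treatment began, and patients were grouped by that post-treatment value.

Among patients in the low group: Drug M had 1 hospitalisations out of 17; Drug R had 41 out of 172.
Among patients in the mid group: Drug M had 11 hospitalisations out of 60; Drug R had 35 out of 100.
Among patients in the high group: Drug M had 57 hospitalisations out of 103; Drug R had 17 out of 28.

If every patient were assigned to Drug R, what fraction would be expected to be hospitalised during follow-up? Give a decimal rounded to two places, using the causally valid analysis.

The stratified and pooled comparisons disagree (Drug M wins within each blood pressure; Drug R wins overall), so the answer turns on the causal role of blood pressure.
Blood pressure is downstream of the drug. One should not condition on a consequence of treatment, so the overall rates are the right comparison.
So P(outcome | do(Drug R)) is just the pooled rate for Drug R: 93/300 = 0.310.

0.31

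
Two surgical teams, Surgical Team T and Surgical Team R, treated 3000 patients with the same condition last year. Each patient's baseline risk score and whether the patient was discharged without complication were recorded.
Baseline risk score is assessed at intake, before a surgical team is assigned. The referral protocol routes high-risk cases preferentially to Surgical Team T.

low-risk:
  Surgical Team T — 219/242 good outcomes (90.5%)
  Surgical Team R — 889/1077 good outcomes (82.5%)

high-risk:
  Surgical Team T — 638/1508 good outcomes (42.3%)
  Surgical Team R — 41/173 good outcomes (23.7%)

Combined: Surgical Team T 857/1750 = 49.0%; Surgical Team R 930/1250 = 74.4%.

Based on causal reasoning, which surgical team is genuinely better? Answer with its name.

Since baseline risk score is a pre-existing factor (not a product of the surgical team) and it affects the outcome on its own, it is a confounder. The stratified rates, not the pooled rate, identify the causal effect.
Within each level — low-risk: 90.5% vs 82.5%; high-risk: 42.3% vs 23.7% — Surgical Team T is higher every time.

Surgical Team T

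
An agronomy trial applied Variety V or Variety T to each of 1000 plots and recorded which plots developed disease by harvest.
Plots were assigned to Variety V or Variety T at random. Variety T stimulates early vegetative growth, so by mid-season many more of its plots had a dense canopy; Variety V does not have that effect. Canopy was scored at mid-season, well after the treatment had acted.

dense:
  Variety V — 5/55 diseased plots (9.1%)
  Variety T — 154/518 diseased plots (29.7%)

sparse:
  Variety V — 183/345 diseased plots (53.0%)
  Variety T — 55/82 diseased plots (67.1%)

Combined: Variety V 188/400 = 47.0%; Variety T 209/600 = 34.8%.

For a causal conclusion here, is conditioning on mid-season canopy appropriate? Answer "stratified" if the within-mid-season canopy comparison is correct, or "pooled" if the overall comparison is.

The stratified and pooled comparisons disagree (Variety V wins within each mid-season canopy; Variety T wins overall), so the answer turns on the causal role of mid-season canopy.
Mid-season canopy is downstream of the variety. One should not condition on a consequence of treatment, so the overall rates are the right comparison.
Pooled: Variety V 47.0% vs Variety T 34.8%; Variety T is lower overall.

pooled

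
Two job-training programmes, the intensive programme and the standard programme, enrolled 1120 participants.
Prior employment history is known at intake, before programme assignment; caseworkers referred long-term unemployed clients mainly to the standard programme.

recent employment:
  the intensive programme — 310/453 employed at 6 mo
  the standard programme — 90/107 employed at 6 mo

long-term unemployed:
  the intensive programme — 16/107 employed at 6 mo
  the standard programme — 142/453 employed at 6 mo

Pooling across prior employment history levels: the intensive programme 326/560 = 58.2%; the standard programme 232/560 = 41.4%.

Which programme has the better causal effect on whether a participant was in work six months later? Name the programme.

the standard programme is higher inside every prior employment history stratum but the intensive programme is higher in aggregate. Whether to stratify depends on how prior employment history relates to the programme.
The imbalance in prior employment history arose from how participants were allocated, not from anything the programme did; and prior employment history independently affects the outcome. The pooled gap is confounded — condition on prior employment history.
Within each level — recent employment: 68.4% vs 84.1%; long-term unemployed: 15.0% vs 31.3% — the standard programme is higher every time.

the standard programme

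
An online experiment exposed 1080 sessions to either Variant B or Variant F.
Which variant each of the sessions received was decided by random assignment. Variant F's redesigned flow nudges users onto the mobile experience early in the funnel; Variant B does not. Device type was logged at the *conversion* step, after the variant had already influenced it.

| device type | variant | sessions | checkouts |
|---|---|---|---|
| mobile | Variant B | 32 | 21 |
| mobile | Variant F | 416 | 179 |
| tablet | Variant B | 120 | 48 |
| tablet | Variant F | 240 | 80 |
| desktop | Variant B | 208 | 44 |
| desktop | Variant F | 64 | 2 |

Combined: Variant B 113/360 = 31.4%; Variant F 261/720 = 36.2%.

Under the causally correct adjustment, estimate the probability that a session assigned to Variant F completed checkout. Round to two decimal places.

0.36

Device type is downstream of the variant. One should not condition on a consequence of treatment, so the overall rates are the right comparison.
So P(outcome | do(Variant F)) is just the pooled rate for Variant F: 261/720 = 0.362.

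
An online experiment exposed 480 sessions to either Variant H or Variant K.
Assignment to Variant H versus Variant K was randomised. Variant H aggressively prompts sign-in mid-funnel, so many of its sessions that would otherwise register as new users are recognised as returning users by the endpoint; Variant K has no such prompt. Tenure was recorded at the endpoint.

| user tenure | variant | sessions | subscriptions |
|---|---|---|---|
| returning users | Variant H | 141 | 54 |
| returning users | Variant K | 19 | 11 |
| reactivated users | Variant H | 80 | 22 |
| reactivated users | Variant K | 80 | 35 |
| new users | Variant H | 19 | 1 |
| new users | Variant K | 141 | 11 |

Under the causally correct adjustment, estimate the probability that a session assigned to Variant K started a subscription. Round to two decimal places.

0.24

Within every user tenure level Variant K has the higher rate, yet pooled Variant H does — Simpson's reversal.
Stratifying would compare variants among sessions the variants themselves sorted into user tenure groups — a form of selection on an intermediate. The unconditioned pooled rates give the total causal effect.
So P(outcome | do(Variant K)) is just the pooled rate for Variant K: 57/240 = 0.237.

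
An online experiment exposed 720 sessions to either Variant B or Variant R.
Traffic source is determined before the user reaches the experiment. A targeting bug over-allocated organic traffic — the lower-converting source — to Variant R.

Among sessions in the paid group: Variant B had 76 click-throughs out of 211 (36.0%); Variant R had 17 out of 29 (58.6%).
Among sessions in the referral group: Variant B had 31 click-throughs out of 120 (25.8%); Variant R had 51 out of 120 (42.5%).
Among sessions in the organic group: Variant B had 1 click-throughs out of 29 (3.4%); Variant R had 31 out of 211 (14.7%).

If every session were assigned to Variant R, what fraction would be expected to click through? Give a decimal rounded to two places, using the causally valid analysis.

Since traffic source is a pre-existing factor (not a product of the variant) and it affects the outcome on its own, it is a confounder. The stratified rates, not the pooled rate, identify the causal effect.
Standardising Variant R to the population traffic source mix: 0.333·17/29 + 0.333·51/120 + 0.333·31/211 = 0.386.

0.39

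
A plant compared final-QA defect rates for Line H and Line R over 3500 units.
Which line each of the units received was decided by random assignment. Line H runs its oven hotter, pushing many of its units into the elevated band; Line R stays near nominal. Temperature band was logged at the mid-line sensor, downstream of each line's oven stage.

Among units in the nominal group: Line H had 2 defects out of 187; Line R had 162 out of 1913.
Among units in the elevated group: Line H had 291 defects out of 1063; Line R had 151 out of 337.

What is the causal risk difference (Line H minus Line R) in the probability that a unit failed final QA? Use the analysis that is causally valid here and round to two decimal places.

+0.10

Stratifying would compare lines among units the lines themselves sorted into in-process temperature band groups — a form of selection on an intermediate. The unconditioned pooled rates give the total causal effect.
The causal difference is the pooled difference: 0.234 − 0.139 = +0.095.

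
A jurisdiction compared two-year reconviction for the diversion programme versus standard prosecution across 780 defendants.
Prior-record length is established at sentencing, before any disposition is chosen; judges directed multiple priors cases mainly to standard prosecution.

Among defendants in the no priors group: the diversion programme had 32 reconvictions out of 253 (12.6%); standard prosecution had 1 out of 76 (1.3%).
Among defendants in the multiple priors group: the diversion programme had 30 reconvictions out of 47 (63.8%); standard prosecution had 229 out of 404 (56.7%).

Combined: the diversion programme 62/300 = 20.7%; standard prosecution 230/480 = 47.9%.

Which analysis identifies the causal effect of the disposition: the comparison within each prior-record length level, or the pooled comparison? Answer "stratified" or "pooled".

stratified

standard prosecution is lower inside every prior-record length stratum but the diversion programme is lower in aggregate. Whether to stratify depends on how prior-record length relates to the disposition.
Nothing the disposition does changes prior-record length; the imbalance is an allocation artefact. With prior-record length also predicting the outcome, the pooled figure is confounded, and the within-stratum comparison is the causal one.
Within each level — no priors: 12.6% vs 1.3%; multiple priors: 63.8% vs 56.7% — standard prosecution is lower every time.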